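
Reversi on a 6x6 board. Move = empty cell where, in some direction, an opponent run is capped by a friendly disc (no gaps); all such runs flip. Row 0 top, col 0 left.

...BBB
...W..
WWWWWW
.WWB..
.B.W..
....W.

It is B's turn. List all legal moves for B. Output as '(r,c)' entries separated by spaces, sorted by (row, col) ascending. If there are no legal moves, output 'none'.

(0,2): no bracket -> illegal
(1,0): no bracket -> illegal
(1,1): flips 3 -> legal
(1,2): no bracket -> illegal
(1,4): flips 2 -> legal
(1,5): flips 1 -> legal
(3,0): flips 2 -> legal
(3,4): no bracket -> illegal
(3,5): no bracket -> illegal
(4,0): flips 3 -> legal
(4,2): no bracket -> illegal
(4,4): no bracket -> illegal
(4,5): no bracket -> illegal
(5,2): no bracket -> illegal
(5,3): flips 1 -> legal
(5,5): no bracket -> illegal

Answer: (1,1) (1,4) (1,5) (3,0) (4,0) (5,3)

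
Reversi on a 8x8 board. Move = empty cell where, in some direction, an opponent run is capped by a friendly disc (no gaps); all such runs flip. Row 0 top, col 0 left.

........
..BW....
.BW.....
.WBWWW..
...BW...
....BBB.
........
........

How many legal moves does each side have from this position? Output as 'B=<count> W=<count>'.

-- B to move --
(0,2): no bracket -> illegal
(0,3): no bracket -> illegal
(0,4): no bracket -> illegal
(1,1): flips 3 -> legal
(1,4): flips 1 -> legal
(2,0): no bracket -> illegal
(2,3): flips 2 -> legal
(2,4): flips 2 -> legal
(2,5): flips 1 -> legal
(2,6): no bracket -> illegal
(3,0): flips 1 -> legal
(3,6): flips 3 -> legal
(4,0): no bracket -> illegal
(4,1): flips 1 -> legal
(4,2): no bracket -> illegal
(4,5): flips 1 -> legal
(4,6): no bracket -> illegal
(5,3): no bracket -> illegal
B mobility = 9
-- W to move --
(0,1): no bracket -> illegal
(0,2): flips 1 -> legal
(0,3): no bracket -> illegal
(1,0): no bracket -> illegal
(1,1): flips 2 -> legal
(2,0): flips 1 -> legal
(2,3): no bracket -> illegal
(3,0): no bracket -> illegal
(4,1): no bracket -> illegal
(4,2): flips 2 -> legal
(4,5): no bracket -> illegal
(4,6): no bracket -> illegal
(4,7): no bracket -> illegal
(5,2): flips 1 -> legal
(5,3): flips 1 -> legal
(5,7): no bracket -> illegal
(6,3): no bracket -> illegal
(6,4): flips 1 -> legal
(6,5): no bracket -> illegal
(6,6): flips 1 -> legal
(6,7): no bracket -> illegal
W mobility = 8

Answer: B=9 W=8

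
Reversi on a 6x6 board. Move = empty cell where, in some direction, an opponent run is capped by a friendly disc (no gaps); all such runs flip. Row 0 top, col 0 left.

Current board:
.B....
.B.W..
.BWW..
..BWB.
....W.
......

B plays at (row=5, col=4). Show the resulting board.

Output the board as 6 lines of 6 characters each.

Place B at (5,4); scan 8 dirs for brackets.
Dir NW: first cell '.' (not opp) -> no flip
Dir N: opp run (4,4) capped by B -> flip
Dir NE: first cell '.' (not opp) -> no flip
Dir W: first cell '.' (not opp) -> no flip
Dir E: first cell '.' (not opp) -> no flip
Dir SW: edge -> no flip
Dir S: edge -> no flip
Dir SE: edge -> no flip
All flips: (4,4)

Answer: .B....
.B.W..
.BWW..
..BWB.
....B.
....B.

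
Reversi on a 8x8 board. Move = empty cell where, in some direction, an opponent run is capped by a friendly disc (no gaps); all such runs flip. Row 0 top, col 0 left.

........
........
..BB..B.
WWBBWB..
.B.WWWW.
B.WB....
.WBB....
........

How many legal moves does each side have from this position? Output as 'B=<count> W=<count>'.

-- B to move --
(2,0): no bracket -> illegal
(2,1): flips 1 -> legal
(2,4): no bracket -> illegal
(2,5): no bracket -> illegal
(3,6): no bracket -> illegal
(3,7): no bracket -> illegal
(4,0): flips 1 -> legal
(4,2): flips 1 -> legal
(4,7): no bracket -> illegal
(5,1): flips 1 -> legal
(5,4): flips 1 -> legal
(5,5): flips 2 -> legal
(5,6): flips 2 -> legal
(5,7): flips 1 -> legal
(6,0): flips 1 -> legal
(7,0): no bracket -> illegal
(7,1): no bracket -> illegal
(7,2): flips 1 -> legal
B mobility = 10
-- W to move --
(1,1): flips 2 -> legal
(1,2): flips 1 -> legal
(1,3): flips 3 -> legal
(1,4): no bracket -> illegal
(1,5): no bracket -> illegal
(1,6): no bracket -> illegal
(1,7): flips 2 -> legal
(2,1): flips 1 -> legal
(2,4): flips 1 -> legal
(2,5): flips 1 -> legal
(2,7): no bracket -> illegal
(3,6): flips 1 -> legal
(3,7): no bracket -> illegal
(4,0): no bracket -> illegal
(4,2): no bracket -> illegal
(5,1): flips 1 -> legal
(5,4): flips 1 -> legal
(6,0): no bracket -> illegal
(6,4): flips 2 -> legal
(7,1): flips 2 -> legal
(7,2): flips 1 -> legal
(7,3): flips 2 -> legal
(7,4): flips 1 -> legal
W mobility = 15

Answer: B=10 W=15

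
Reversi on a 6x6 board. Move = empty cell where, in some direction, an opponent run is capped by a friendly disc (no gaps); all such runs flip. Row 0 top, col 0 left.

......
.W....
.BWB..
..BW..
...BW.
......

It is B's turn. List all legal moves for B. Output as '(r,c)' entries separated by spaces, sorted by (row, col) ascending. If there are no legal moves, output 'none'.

Answer: (0,1) (1,2) (3,4) (4,5)

Derivation:
(0,0): no bracket -> illegal
(0,1): flips 1 -> legal
(0,2): no bracket -> illegal
(1,0): no bracket -> illegal
(1,2): flips 1 -> legal
(1,3): no bracket -> illegal
(2,0): no bracket -> illegal
(2,4): no bracket -> illegal
(3,1): no bracket -> illegal
(3,4): flips 1 -> legal
(3,5): no bracket -> illegal
(4,2): no bracket -> illegal
(4,5): flips 1 -> legal
(5,3): no bracket -> illegal
(5,4): no bracket -> illegal
(5,5): no bracket -> illegal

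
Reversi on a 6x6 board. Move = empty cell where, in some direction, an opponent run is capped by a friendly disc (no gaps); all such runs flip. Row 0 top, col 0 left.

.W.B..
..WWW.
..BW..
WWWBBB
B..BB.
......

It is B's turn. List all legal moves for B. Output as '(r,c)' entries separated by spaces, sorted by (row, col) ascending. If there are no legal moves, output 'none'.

(0,0): no bracket -> illegal
(0,2): flips 1 -> legal
(0,4): flips 1 -> legal
(0,5): no bracket -> illegal
(1,0): no bracket -> illegal
(1,1): no bracket -> illegal
(1,5): no bracket -> illegal
(2,0): flips 1 -> legal
(2,1): flips 2 -> legal
(2,4): flips 1 -> legal
(2,5): flips 1 -> legal
(4,1): no bracket -> illegal
(4,2): flips 1 -> legal

Answer: (0,2) (0,4) (2,0) (2,1) (2,4) (2,5) (4,2)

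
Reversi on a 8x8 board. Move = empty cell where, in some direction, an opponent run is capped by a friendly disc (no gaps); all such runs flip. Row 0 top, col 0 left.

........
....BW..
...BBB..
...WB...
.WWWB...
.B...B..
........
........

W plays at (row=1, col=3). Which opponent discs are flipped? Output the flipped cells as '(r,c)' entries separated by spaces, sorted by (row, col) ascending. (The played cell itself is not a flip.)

Answer: (1,4) (2,3)

Derivation:
Dir NW: first cell '.' (not opp) -> no flip
Dir N: first cell '.' (not opp) -> no flip
Dir NE: first cell '.' (not opp) -> no flip
Dir W: first cell '.' (not opp) -> no flip
Dir E: opp run (1,4) capped by W -> flip
Dir SW: first cell '.' (not opp) -> no flip
Dir S: opp run (2,3) capped by W -> flip
Dir SE: opp run (2,4), next='.' -> no flip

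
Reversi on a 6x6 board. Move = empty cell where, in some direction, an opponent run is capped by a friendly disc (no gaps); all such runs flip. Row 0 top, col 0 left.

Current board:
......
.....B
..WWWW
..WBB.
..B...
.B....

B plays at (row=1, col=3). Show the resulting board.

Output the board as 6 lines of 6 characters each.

Answer: ......
...B.B
..WBWW
..WBB.
..B...
.B....

Derivation:
Place B at (1,3); scan 8 dirs for brackets.
Dir NW: first cell '.' (not opp) -> no flip
Dir N: first cell '.' (not opp) -> no flip
Dir NE: first cell '.' (not opp) -> no flip
Dir W: first cell '.' (not opp) -> no flip
Dir E: first cell '.' (not opp) -> no flip
Dir SW: opp run (2,2), next='.' -> no flip
Dir S: opp run (2,3) capped by B -> flip
Dir SE: opp run (2,4), next='.' -> no flip
All flips: (2,3)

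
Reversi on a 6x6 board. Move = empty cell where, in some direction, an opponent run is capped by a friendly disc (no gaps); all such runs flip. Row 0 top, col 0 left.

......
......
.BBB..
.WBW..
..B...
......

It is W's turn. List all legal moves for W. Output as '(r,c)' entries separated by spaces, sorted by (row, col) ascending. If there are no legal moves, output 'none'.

Answer: (1,1) (1,3) (5,1) (5,3)

Derivation:
(1,0): no bracket -> illegal
(1,1): flips 2 -> legal
(1,2): no bracket -> illegal
(1,3): flips 2 -> legal
(1,4): no bracket -> illegal
(2,0): no bracket -> illegal
(2,4): no bracket -> illegal
(3,0): no bracket -> illegal
(3,4): no bracket -> illegal
(4,1): no bracket -> illegal
(4,3): no bracket -> illegal
(5,1): flips 1 -> legal
(5,2): no bracket -> illegal
(5,3): flips 1 -> legal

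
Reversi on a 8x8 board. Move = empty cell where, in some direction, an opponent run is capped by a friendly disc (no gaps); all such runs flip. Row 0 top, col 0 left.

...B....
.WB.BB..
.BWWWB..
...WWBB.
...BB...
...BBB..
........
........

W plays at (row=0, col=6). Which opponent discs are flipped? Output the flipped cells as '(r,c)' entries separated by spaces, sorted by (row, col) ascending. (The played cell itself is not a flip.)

Answer: (1,5)

Derivation:
Dir NW: edge -> no flip
Dir N: edge -> no flip
Dir NE: edge -> no flip
Dir W: first cell '.' (not opp) -> no flip
Dir E: first cell '.' (not opp) -> no flip
Dir SW: opp run (1,5) capped by W -> flip
Dir S: first cell '.' (not opp) -> no flip
Dir SE: first cell '.' (not opp) -> no flip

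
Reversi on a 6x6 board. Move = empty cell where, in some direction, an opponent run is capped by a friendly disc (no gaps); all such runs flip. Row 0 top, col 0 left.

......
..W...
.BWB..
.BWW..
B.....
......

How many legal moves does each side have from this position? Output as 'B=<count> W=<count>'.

-- B to move --
(0,1): flips 1 -> legal
(0,2): no bracket -> illegal
(0,3): flips 1 -> legal
(1,1): no bracket -> illegal
(1,3): flips 1 -> legal
(2,4): no bracket -> illegal
(3,4): flips 2 -> legal
(4,1): flips 1 -> legal
(4,2): no bracket -> illegal
(4,3): flips 2 -> legal
(4,4): no bracket -> illegal
B mobility = 6
-- W to move --
(1,0): flips 1 -> legal
(1,1): no bracket -> illegal
(1,3): flips 1 -> legal
(1,4): flips 1 -> legal
(2,0): flips 1 -> legal
(2,4): flips 1 -> legal
(3,0): flips 2 -> legal
(3,4): flips 1 -> legal
(4,1): no bracket -> illegal
(4,2): no bracket -> illegal
(5,0): no bracket -> illegal
(5,1): no bracket -> illegal
W mobility = 7

Answer: B=6 W=7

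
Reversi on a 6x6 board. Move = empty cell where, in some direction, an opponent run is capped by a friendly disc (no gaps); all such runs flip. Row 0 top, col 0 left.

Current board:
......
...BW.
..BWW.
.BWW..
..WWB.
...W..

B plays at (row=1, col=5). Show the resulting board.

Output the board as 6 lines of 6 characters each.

Answer: ......
...BBB
..BWW.
.BWW..
..WWB.
...W..

Derivation:
Place B at (1,5); scan 8 dirs for brackets.
Dir NW: first cell '.' (not opp) -> no flip
Dir N: first cell '.' (not opp) -> no flip
Dir NE: edge -> no flip
Dir W: opp run (1,4) capped by B -> flip
Dir E: edge -> no flip
Dir SW: opp run (2,4) (3,3) (4,2), next='.' -> no flip
Dir S: first cell '.' (not opp) -> no flip
Dir SE: edge -> no flip
All flips: (1,4)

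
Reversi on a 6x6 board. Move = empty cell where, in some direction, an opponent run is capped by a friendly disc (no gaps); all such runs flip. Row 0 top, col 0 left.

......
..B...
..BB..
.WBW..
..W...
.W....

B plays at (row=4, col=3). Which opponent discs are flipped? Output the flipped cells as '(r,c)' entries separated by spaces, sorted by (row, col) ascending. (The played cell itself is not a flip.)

Answer: (3,3)

Derivation:
Dir NW: first cell 'B' (not opp) -> no flip
Dir N: opp run (3,3) capped by B -> flip
Dir NE: first cell '.' (not opp) -> no flip
Dir W: opp run (4,2), next='.' -> no flip
Dir E: first cell '.' (not opp) -> no flip
Dir SW: first cell '.' (not opp) -> no flip
Dir S: first cell '.' (not opp) -> no flip
Dir SE: first cell '.' (not opp) -> no flip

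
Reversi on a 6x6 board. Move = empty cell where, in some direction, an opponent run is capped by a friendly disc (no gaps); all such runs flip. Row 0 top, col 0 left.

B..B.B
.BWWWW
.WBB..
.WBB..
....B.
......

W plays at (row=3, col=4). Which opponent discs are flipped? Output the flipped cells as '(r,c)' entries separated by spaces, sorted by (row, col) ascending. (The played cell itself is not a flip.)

Dir NW: opp run (2,3) capped by W -> flip
Dir N: first cell '.' (not opp) -> no flip
Dir NE: first cell '.' (not opp) -> no flip
Dir W: opp run (3,3) (3,2) capped by W -> flip
Dir E: first cell '.' (not opp) -> no flip
Dir SW: first cell '.' (not opp) -> no flip
Dir S: opp run (4,4), next='.' -> no flip
Dir SE: first cell '.' (not opp) -> no flip

Answer: (2,3) (3,2) (3,3)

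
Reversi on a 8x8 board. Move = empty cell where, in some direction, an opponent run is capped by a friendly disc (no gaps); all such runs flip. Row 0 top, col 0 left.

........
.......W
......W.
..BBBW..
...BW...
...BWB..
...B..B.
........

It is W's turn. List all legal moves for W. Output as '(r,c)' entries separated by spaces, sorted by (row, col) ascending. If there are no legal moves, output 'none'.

(2,1): flips 2 -> legal
(2,2): flips 1 -> legal
(2,3): no bracket -> illegal
(2,4): flips 1 -> legal
(2,5): no bracket -> illegal
(3,1): flips 3 -> legal
(4,1): no bracket -> illegal
(4,2): flips 1 -> legal
(4,5): no bracket -> illegal
(4,6): no bracket -> illegal
(5,2): flips 1 -> legal
(5,6): flips 1 -> legal
(5,7): no bracket -> illegal
(6,2): flips 1 -> legal
(6,4): no bracket -> illegal
(6,5): no bracket -> illegal
(6,7): no bracket -> illegal
(7,2): flips 1 -> legal
(7,3): no bracket -> illegal
(7,4): no bracket -> illegal
(7,5): no bracket -> illegal
(7,6): no bracket -> illegal
(7,7): flips 2 -> legal

Answer: (2,1) (2,2) (2,4) (3,1) (4,2) (5,2) (5,6) (6,2) (7,2) (7,7)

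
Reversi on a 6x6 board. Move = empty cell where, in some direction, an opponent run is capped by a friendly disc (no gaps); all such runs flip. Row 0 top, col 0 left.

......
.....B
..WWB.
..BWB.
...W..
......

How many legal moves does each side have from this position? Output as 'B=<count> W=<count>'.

Answer: B=6 W=7

Derivation:
-- B to move --
(1,1): no bracket -> illegal
(1,2): flips 2 -> legal
(1,3): no bracket -> illegal
(1,4): flips 1 -> legal
(2,1): flips 2 -> legal
(3,1): no bracket -> illegal
(4,2): flips 1 -> legal
(4,4): no bracket -> illegal
(5,2): flips 1 -> legal
(5,3): no bracket -> illegal
(5,4): flips 1 -> legal
B mobility = 6
-- W to move --
(0,4): no bracket -> illegal
(0,5): no bracket -> illegal
(1,3): no bracket -> illegal
(1,4): no bracket -> illegal
(2,1): flips 1 -> legal
(2,5): flips 2 -> legal
(3,1): flips 1 -> legal
(3,5): flips 1 -> legal
(4,1): flips 1 -> legal
(4,2): flips 1 -> legal
(4,4): no bracket -> illegal
(4,5): flips 1 -> legal
W mobility = 7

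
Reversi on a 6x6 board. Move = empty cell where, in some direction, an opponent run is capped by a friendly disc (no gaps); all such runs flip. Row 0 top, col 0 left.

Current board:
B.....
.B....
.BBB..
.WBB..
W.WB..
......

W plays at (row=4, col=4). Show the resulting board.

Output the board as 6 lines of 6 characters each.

Answer: B.....
.B....
.BBB..
.WBB..
W.WWW.
......

Derivation:
Place W at (4,4); scan 8 dirs for brackets.
Dir NW: opp run (3,3) (2,2) (1,1) (0,0), next=edge -> no flip
Dir N: first cell '.' (not opp) -> no flip
Dir NE: first cell '.' (not opp) -> no flip
Dir W: opp run (4,3) capped by W -> flip
Dir E: first cell '.' (not opp) -> no flip
Dir SW: first cell '.' (not opp) -> no flip
Dir S: first cell '.' (not opp) -> no flip
Dir SE: first cell '.' (not opp) -> no flip
All flips: (4,3)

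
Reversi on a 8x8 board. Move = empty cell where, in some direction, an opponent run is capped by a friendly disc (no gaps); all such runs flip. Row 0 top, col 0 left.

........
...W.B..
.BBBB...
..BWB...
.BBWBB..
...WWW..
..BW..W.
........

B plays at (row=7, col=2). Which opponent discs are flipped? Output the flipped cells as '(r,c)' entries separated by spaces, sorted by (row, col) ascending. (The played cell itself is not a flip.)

Dir NW: first cell '.' (not opp) -> no flip
Dir N: first cell 'B' (not opp) -> no flip
Dir NE: opp run (6,3) (5,4) capped by B -> flip
Dir W: first cell '.' (not opp) -> no flip
Dir E: first cell '.' (not opp) -> no flip
Dir SW: edge -> no flip
Dir S: edge -> no flip
Dir SE: edge -> no flip

Answer: (5,4) (6,3)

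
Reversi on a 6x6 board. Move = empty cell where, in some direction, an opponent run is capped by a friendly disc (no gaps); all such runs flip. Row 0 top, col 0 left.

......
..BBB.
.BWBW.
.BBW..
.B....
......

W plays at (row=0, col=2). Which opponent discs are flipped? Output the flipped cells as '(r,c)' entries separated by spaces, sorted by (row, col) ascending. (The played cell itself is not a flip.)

Answer: (1,2) (1,3)

Derivation:
Dir NW: edge -> no flip
Dir N: edge -> no flip
Dir NE: edge -> no flip
Dir W: first cell '.' (not opp) -> no flip
Dir E: first cell '.' (not opp) -> no flip
Dir SW: first cell '.' (not opp) -> no flip
Dir S: opp run (1,2) capped by W -> flip
Dir SE: opp run (1,3) capped by W -> flip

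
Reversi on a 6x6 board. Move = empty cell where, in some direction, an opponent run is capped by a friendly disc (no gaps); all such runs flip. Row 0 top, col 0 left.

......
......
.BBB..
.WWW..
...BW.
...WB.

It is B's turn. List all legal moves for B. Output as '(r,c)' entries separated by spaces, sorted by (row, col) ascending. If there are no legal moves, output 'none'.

Answer: (3,4) (4,0) (4,1) (4,2) (4,5) (5,2) (5,5)

Derivation:
(2,0): no bracket -> illegal
(2,4): no bracket -> illegal
(3,0): no bracket -> illegal
(3,4): flips 1 -> legal
(3,5): no bracket -> illegal
(4,0): flips 1 -> legal
(4,1): flips 2 -> legal
(4,2): flips 1 -> legal
(4,5): flips 1 -> legal
(5,2): flips 1 -> legal
(5,5): flips 2 -> legal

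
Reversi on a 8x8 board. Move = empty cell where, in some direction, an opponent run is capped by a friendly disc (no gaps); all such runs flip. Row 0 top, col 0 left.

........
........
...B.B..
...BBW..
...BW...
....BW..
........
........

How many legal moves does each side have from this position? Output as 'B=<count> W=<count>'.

Answer: B=4 W=7

Derivation:
-- B to move --
(2,4): no bracket -> illegal
(2,6): no bracket -> illegal
(3,6): flips 1 -> legal
(4,5): flips 2 -> legal
(4,6): no bracket -> illegal
(5,3): no bracket -> illegal
(5,6): flips 1 -> legal
(6,4): no bracket -> illegal
(6,5): no bracket -> illegal
(6,6): flips 2 -> legal
B mobility = 4
-- W to move --
(1,2): no bracket -> illegal
(1,3): no bracket -> illegal
(1,4): no bracket -> illegal
(1,5): flips 1 -> legal
(1,6): no bracket -> illegal
(2,2): flips 1 -> legal
(2,4): flips 1 -> legal
(2,6): no bracket -> illegal
(3,2): flips 2 -> legal
(3,6): no bracket -> illegal
(4,2): flips 1 -> legal
(4,5): no bracket -> illegal
(5,2): no bracket -> illegal
(5,3): flips 1 -> legal
(6,3): no bracket -> illegal
(6,4): flips 1 -> legal
(6,5): no bracket -> illegal
W mobility = 7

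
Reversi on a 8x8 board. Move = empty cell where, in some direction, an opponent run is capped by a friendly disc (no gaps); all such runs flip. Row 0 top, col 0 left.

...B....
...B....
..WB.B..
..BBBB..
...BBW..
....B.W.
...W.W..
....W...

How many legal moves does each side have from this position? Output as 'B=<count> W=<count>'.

-- B to move --
(1,1): flips 1 -> legal
(1,2): flips 1 -> legal
(2,1): flips 1 -> legal
(3,1): flips 1 -> legal
(3,6): flips 1 -> legal
(4,6): flips 1 -> legal
(4,7): no bracket -> illegal
(5,2): no bracket -> illegal
(5,3): no bracket -> illegal
(5,5): flips 1 -> legal
(5,7): no bracket -> illegal
(6,2): no bracket -> illegal
(6,4): no bracket -> illegal
(6,6): no bracket -> illegal
(6,7): flips 2 -> legal
(7,2): flips 1 -> legal
(7,3): no bracket -> illegal
(7,5): no bracket -> illegal
(7,6): flips 1 -> legal
B mobility = 10
-- W to move --
(0,2): no bracket -> illegal
(0,4): flips 1 -> legal
(1,2): flips 2 -> legal
(1,4): no bracket -> illegal
(1,5): flips 2 -> legal
(1,6): no bracket -> illegal
(2,1): flips 3 -> legal
(2,4): flips 1 -> legal
(2,6): no bracket -> illegal
(3,1): no bracket -> illegal
(3,6): no bracket -> illegal
(4,1): no bracket -> illegal
(4,2): flips 3 -> legal
(4,6): no bracket -> illegal
(5,2): no bracket -> illegal
(5,3): no bracket -> illegal
(5,5): flips 2 -> legal
(6,4): no bracket -> illegal
W mobility = 7

Answer: B=10 W=7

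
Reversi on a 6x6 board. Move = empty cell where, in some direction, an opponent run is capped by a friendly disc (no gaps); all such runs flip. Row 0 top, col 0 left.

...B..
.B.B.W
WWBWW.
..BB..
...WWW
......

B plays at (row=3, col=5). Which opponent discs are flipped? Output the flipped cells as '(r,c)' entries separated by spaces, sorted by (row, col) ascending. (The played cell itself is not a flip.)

Answer: (2,4)

Derivation:
Dir NW: opp run (2,4) capped by B -> flip
Dir N: first cell '.' (not opp) -> no flip
Dir NE: edge -> no flip
Dir W: first cell '.' (not opp) -> no flip
Dir E: edge -> no flip
Dir SW: opp run (4,4), next='.' -> no flip
Dir S: opp run (4,5), next='.' -> no flip
Dir SE: edge -> no flip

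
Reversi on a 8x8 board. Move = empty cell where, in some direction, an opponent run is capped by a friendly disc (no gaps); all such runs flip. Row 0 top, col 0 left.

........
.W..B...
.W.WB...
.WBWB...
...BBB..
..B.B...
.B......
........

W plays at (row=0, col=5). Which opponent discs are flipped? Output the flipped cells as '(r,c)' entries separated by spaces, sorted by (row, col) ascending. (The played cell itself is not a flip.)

Dir NW: edge -> no flip
Dir N: edge -> no flip
Dir NE: edge -> no flip
Dir W: first cell '.' (not opp) -> no flip
Dir E: first cell '.' (not opp) -> no flip
Dir SW: opp run (1,4) capped by W -> flip
Dir S: first cell '.' (not opp) -> no flip
Dir SE: first cell '.' (not opp) -> no flip

Answer: (1,4)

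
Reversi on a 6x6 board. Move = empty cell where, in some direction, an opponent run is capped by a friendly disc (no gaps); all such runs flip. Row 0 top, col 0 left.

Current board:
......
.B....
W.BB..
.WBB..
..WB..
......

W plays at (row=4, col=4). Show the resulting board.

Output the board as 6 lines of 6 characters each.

Answer: ......
.B....
W.BB..
.WBB..
..WWW.
......

Derivation:
Place W at (4,4); scan 8 dirs for brackets.
Dir NW: opp run (3,3) (2,2) (1,1), next='.' -> no flip
Dir N: first cell '.' (not opp) -> no flip
Dir NE: first cell '.' (not opp) -> no flip
Dir W: opp run (4,3) capped by W -> flip
Dir E: first cell '.' (not opp) -> no flip
Dir SW: first cell '.' (not opp) -> no flip
Dir S: first cell '.' (not opp) -> no flip
Dir SE: first cell '.' (not opp) -> no flip
All flips: (4,3)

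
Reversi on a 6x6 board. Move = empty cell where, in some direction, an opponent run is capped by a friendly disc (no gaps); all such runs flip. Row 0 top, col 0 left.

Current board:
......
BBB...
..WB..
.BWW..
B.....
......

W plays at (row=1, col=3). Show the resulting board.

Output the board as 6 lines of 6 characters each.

Answer: ......
BBBW..
..WW..
.BWW..
B.....
......

Derivation:
Place W at (1,3); scan 8 dirs for brackets.
Dir NW: first cell '.' (not opp) -> no flip
Dir N: first cell '.' (not opp) -> no flip
Dir NE: first cell '.' (not opp) -> no flip
Dir W: opp run (1,2) (1,1) (1,0), next=edge -> no flip
Dir E: first cell '.' (not opp) -> no flip
Dir SW: first cell 'W' (not opp) -> no flip
Dir S: opp run (2,3) capped by W -> flip
Dir SE: first cell '.' (not opp) -> no flip
All flips: (2,3)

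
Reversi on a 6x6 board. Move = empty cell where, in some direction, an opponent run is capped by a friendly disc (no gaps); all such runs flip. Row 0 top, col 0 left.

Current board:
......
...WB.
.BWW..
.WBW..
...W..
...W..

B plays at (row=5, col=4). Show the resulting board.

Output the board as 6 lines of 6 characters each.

Place B at (5,4); scan 8 dirs for brackets.
Dir NW: opp run (4,3) capped by B -> flip
Dir N: first cell '.' (not opp) -> no flip
Dir NE: first cell '.' (not opp) -> no flip
Dir W: opp run (5,3), next='.' -> no flip
Dir E: first cell '.' (not opp) -> no flip
Dir SW: edge -> no flip
Dir S: edge -> no flip
Dir SE: edge -> no flip
All flips: (4,3)

Answer: ......
...WB.
.BWW..
.WBW..
...B..
...WB.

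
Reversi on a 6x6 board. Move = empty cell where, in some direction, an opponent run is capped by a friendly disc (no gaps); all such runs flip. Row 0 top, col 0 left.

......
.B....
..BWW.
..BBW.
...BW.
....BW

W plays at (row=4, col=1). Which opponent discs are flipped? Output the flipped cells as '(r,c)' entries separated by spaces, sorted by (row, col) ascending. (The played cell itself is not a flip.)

Dir NW: first cell '.' (not opp) -> no flip
Dir N: first cell '.' (not opp) -> no flip
Dir NE: opp run (3,2) capped by W -> flip
Dir W: first cell '.' (not opp) -> no flip
Dir E: first cell '.' (not opp) -> no flip
Dir SW: first cell '.' (not opp) -> no flip
Dir S: first cell '.' (not opp) -> no flip
Dir SE: first cell '.' (not opp) -> no flip

Answer: (3,2)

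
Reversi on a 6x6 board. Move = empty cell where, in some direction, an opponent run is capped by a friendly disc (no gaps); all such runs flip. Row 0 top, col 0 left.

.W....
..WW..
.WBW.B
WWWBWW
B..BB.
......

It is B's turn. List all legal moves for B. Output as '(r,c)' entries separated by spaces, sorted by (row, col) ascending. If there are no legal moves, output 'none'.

(0,0): no bracket -> illegal
(0,2): flips 1 -> legal
(0,3): flips 2 -> legal
(0,4): flips 1 -> legal
(1,0): flips 2 -> legal
(1,1): no bracket -> illegal
(1,4): no bracket -> illegal
(2,0): flips 2 -> legal
(2,4): flips 2 -> legal
(4,1): no bracket -> illegal
(4,2): flips 1 -> legal
(4,5): flips 1 -> legal

Answer: (0,2) (0,3) (0,4) (1,0) (2,0) (2,4) (4,2) (4,5)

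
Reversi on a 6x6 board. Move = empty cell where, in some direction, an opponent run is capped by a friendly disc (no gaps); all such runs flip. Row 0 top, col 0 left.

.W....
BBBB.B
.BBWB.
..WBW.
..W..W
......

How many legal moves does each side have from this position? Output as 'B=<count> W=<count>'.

-- B to move --
(0,0): no bracket -> illegal
(0,2): no bracket -> illegal
(1,4): no bracket -> illegal
(2,5): no bracket -> illegal
(3,1): flips 1 -> legal
(3,5): flips 1 -> legal
(4,1): no bracket -> illegal
(4,3): flips 1 -> legal
(4,4): flips 1 -> legal
(5,1): flips 1 -> legal
(5,2): flips 2 -> legal
(5,3): no bracket -> illegal
(5,4): no bracket -> illegal
(5,5): no bracket -> illegal
B mobility = 6
-- W to move --
(0,0): no bracket -> illegal
(0,2): flips 2 -> legal
(0,3): flips 1 -> legal
(0,4): no bracket -> illegal
(0,5): no bracket -> illegal
(1,4): flips 1 -> legal
(2,0): flips 2 -> legal
(2,5): flips 1 -> legal
(3,0): no bracket -> illegal
(3,1): flips 2 -> legal
(3,5): no bracket -> illegal
(4,3): flips 1 -> legal
(4,4): no bracket -> illegal
W mobility = 7

Answer: B=6 W=7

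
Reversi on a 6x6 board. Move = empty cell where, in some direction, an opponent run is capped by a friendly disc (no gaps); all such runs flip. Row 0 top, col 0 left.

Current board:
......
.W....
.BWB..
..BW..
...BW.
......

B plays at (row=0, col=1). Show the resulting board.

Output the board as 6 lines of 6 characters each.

Answer: .B....
.B....
.BWB..
..BW..
...BW.
......

Derivation:
Place B at (0,1); scan 8 dirs for brackets.
Dir NW: edge -> no flip
Dir N: edge -> no flip
Dir NE: edge -> no flip
Dir W: first cell '.' (not opp) -> no flip
Dir E: first cell '.' (not opp) -> no flip
Dir SW: first cell '.' (not opp) -> no flip
Dir S: opp run (1,1) capped by B -> flip
Dir SE: first cell '.' (not opp) -> no flip
All flips: (1,1)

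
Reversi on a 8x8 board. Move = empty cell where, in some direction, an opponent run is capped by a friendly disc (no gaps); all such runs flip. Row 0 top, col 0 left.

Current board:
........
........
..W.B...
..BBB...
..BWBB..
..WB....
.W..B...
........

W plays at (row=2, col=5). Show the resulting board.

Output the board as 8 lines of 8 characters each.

Answer: ........
........
..W.BW..
..BBW...
..BWBB..
..WB....
.W..B...
........

Derivation:
Place W at (2,5); scan 8 dirs for brackets.
Dir NW: first cell '.' (not opp) -> no flip
Dir N: first cell '.' (not opp) -> no flip
Dir NE: first cell '.' (not opp) -> no flip
Dir W: opp run (2,4), next='.' -> no flip
Dir E: first cell '.' (not opp) -> no flip
Dir SW: opp run (3,4) capped by W -> flip
Dir S: first cell '.' (not opp) -> no flip
Dir SE: first cell '.' (not opp) -> no flip
All flips: (3,4)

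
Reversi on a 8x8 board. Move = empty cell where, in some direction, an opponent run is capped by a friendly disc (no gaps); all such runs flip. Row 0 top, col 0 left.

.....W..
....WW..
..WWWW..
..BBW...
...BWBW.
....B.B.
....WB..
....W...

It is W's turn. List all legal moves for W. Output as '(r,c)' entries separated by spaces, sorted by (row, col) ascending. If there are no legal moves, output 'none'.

Answer: (3,1) (4,1) (4,2) (4,7) (5,2) (5,3) (6,6) (6,7)

Derivation:
(2,1): no bracket -> illegal
(3,1): flips 2 -> legal
(3,5): no bracket -> illegal
(3,6): no bracket -> illegal
(4,1): flips 1 -> legal
(4,2): flips 3 -> legal
(4,7): flips 2 -> legal
(5,2): flips 1 -> legal
(5,3): flips 2 -> legal
(5,5): no bracket -> illegal
(5,7): no bracket -> illegal
(6,3): no bracket -> illegal
(6,6): flips 2 -> legal
(6,7): flips 2 -> legal
(7,5): no bracket -> illegal
(7,6): no bracket -> illegal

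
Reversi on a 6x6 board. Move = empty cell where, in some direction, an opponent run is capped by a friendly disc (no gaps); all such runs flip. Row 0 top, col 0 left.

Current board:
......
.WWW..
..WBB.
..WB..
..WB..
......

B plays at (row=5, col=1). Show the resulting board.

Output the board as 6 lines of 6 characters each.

Place B at (5,1); scan 8 dirs for brackets.
Dir NW: first cell '.' (not opp) -> no flip
Dir N: first cell '.' (not opp) -> no flip
Dir NE: opp run (4,2) capped by B -> flip
Dir W: first cell '.' (not opp) -> no flip
Dir E: first cell '.' (not opp) -> no flip
Dir SW: edge -> no flip
Dir S: edge -> no flip
Dir SE: edge -> no flip
All flips: (4,2)

Answer: ......
.WWW..
..WBB.
..WB..
..BB..
.B....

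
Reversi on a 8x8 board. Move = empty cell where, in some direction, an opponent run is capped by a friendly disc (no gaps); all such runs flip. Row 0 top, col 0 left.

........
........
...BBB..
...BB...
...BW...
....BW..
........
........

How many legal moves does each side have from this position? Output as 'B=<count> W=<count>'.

-- B to move --
(3,5): no bracket -> illegal
(4,5): flips 1 -> legal
(4,6): no bracket -> illegal
(5,3): no bracket -> illegal
(5,6): flips 1 -> legal
(6,4): no bracket -> illegal
(6,5): no bracket -> illegal
(6,6): flips 2 -> legal
B mobility = 3
-- W to move --
(1,2): no bracket -> illegal
(1,3): no bracket -> illegal
(1,4): flips 2 -> legal
(1,5): no bracket -> illegal
(1,6): no bracket -> illegal
(2,2): flips 1 -> legal
(2,6): no bracket -> illegal
(3,2): no bracket -> illegal
(3,5): no bracket -> illegal
(3,6): no bracket -> illegal
(4,2): flips 1 -> legal
(4,5): no bracket -> illegal
(5,2): no bracket -> illegal
(5,3): flips 1 -> legal
(6,3): no bracket -> illegal
(6,4): flips 1 -> legal
(6,5): no bracket -> illegal
W mobility = 5

Answer: B=3 W=5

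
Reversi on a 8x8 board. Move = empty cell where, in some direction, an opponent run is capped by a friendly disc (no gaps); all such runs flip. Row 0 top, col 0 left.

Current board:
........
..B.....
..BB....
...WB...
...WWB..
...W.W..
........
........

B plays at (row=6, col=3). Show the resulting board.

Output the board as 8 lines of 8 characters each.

Place B at (6,3); scan 8 dirs for brackets.
Dir NW: first cell '.' (not opp) -> no flip
Dir N: opp run (5,3) (4,3) (3,3) capped by B -> flip
Dir NE: first cell '.' (not opp) -> no flip
Dir W: first cell '.' (not opp) -> no flip
Dir E: first cell '.' (not opp) -> no flip
Dir SW: first cell '.' (not opp) -> no flip
Dir S: first cell '.' (not opp) -> no flip
Dir SE: first cell '.' (not opp) -> no flip
All flips: (3,3) (4,3) (5,3)

Answer: ........
..B.....
..BB....
...BB...
...BWB..
...B.W..
...B....
........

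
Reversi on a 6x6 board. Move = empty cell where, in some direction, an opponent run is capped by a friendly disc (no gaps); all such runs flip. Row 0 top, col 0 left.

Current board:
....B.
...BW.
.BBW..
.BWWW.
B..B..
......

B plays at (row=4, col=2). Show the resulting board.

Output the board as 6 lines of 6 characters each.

Place B at (4,2); scan 8 dirs for brackets.
Dir NW: first cell 'B' (not opp) -> no flip
Dir N: opp run (3,2) capped by B -> flip
Dir NE: opp run (3,3), next='.' -> no flip
Dir W: first cell '.' (not opp) -> no flip
Dir E: first cell 'B' (not opp) -> no flip
Dir SW: first cell '.' (not opp) -> no flip
Dir S: first cell '.' (not opp) -> no flip
Dir SE: first cell '.' (not opp) -> no flip
All flips: (3,2)

Answer: ....B.
...BW.
.BBW..
.BBWW.
B.BB..
......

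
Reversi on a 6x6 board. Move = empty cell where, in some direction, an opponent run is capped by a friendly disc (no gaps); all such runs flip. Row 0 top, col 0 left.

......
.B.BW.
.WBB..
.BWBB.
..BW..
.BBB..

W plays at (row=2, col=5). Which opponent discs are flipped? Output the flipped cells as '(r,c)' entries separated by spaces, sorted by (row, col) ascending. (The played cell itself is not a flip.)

Answer: (3,4)

Derivation:
Dir NW: first cell 'W' (not opp) -> no flip
Dir N: first cell '.' (not opp) -> no flip
Dir NE: edge -> no flip
Dir W: first cell '.' (not opp) -> no flip
Dir E: edge -> no flip
Dir SW: opp run (3,4) capped by W -> flip
Dir S: first cell '.' (not opp) -> no flip
Dir SE: edge -> no flip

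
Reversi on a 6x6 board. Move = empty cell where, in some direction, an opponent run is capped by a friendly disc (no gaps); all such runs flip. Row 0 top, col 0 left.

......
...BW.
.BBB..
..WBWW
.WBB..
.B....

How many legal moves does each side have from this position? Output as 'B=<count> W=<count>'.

Answer: B=7 W=5

Derivation:
-- B to move --
(0,3): no bracket -> illegal
(0,4): no bracket -> illegal
(0,5): flips 1 -> legal
(1,5): flips 1 -> legal
(2,4): no bracket -> illegal
(2,5): flips 1 -> legal
(3,0): no bracket -> illegal
(3,1): flips 2 -> legal
(4,0): flips 1 -> legal
(4,4): no bracket -> illegal
(4,5): flips 1 -> legal
(5,0): flips 2 -> legal
(5,2): no bracket -> illegal
B mobility = 7
-- W to move --
(0,2): no bracket -> illegal
(0,3): no bracket -> illegal
(0,4): no bracket -> illegal
(1,0): flips 1 -> legal
(1,1): no bracket -> illegal
(1,2): flips 3 -> legal
(2,0): no bracket -> illegal
(2,4): no bracket -> illegal
(3,0): no bracket -> illegal
(3,1): no bracket -> illegal
(4,0): no bracket -> illegal
(4,4): flips 2 -> legal
(5,0): no bracket -> illegal
(5,2): flips 2 -> legal
(5,3): no bracket -> illegal
(5,4): flips 1 -> legal
W mobility = 5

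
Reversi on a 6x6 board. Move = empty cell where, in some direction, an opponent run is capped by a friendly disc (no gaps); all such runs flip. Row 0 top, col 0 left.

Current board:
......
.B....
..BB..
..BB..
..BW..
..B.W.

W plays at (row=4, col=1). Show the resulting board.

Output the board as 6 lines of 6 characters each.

Place W at (4,1); scan 8 dirs for brackets.
Dir NW: first cell '.' (not opp) -> no flip
Dir N: first cell '.' (not opp) -> no flip
Dir NE: opp run (3,2) (2,3), next='.' -> no flip
Dir W: first cell '.' (not opp) -> no flip
Dir E: opp run (4,2) capped by W -> flip
Dir SW: first cell '.' (not opp) -> no flip
Dir S: first cell '.' (not opp) -> no flip
Dir SE: opp run (5,2), next=edge -> no flip
All flips: (4,2)

Answer: ......
.B....
..BB..
..BB..
.WWW..
..B.W.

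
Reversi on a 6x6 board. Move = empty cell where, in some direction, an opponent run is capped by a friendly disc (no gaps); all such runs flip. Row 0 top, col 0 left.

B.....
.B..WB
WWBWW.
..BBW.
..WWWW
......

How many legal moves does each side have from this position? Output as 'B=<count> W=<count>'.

-- B to move --
(0,3): no bracket -> illegal
(0,4): no bracket -> illegal
(0,5): flips 2 -> legal
(1,0): flips 1 -> legal
(1,2): no bracket -> illegal
(1,3): flips 2 -> legal
(2,5): flips 2 -> legal
(3,0): no bracket -> illegal
(3,1): flips 1 -> legal
(3,5): flips 1 -> legal
(4,1): no bracket -> illegal
(5,1): flips 1 -> legal
(5,2): flips 1 -> legal
(5,3): flips 1 -> legal
(5,4): flips 1 -> legal
(5,5): flips 1 -> legal
B mobility = 11
-- W to move --
(0,1): flips 1 -> legal
(0,2): flips 1 -> legal
(0,4): no bracket -> illegal
(0,5): no bracket -> illegal
(1,0): no bracket -> illegal
(1,2): flips 2 -> legal
(1,3): no bracket -> illegal
(2,5): no bracket -> illegal
(3,1): flips 2 -> legal
(4,1): flips 1 -> legal
W mobility = 5

Answer: B=11 W=5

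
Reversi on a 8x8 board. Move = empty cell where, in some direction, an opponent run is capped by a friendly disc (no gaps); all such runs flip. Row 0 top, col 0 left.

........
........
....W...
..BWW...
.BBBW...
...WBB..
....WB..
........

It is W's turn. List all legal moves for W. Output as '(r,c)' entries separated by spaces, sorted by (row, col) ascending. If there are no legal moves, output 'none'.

Answer: (3,1) (4,0) (4,6) (5,1) (5,2) (5,6) (6,6)

Derivation:
(2,1): no bracket -> illegal
(2,2): no bracket -> illegal
(2,3): no bracket -> illegal
(3,0): no bracket -> illegal
(3,1): flips 2 -> legal
(4,0): flips 3 -> legal
(4,5): no bracket -> illegal
(4,6): flips 1 -> legal
(5,0): no bracket -> illegal
(5,1): flips 1 -> legal
(5,2): flips 1 -> legal
(5,6): flips 2 -> legal
(6,3): no bracket -> illegal
(6,6): flips 2 -> legal
(7,4): no bracket -> illegal
(7,5): no bracket -> illegal
(7,6): no bracket -> illegal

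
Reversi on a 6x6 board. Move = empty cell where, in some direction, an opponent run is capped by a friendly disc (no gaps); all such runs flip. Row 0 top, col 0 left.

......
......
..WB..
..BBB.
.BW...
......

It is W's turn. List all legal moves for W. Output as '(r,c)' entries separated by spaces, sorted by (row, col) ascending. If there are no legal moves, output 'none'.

(1,2): no bracket -> illegal
(1,3): no bracket -> illegal
(1,4): no bracket -> illegal
(2,1): no bracket -> illegal
(2,4): flips 2 -> legal
(2,5): no bracket -> illegal
(3,0): no bracket -> illegal
(3,1): no bracket -> illegal
(3,5): no bracket -> illegal
(4,0): flips 1 -> legal
(4,3): no bracket -> illegal
(4,4): flips 1 -> legal
(4,5): no bracket -> illegal
(5,0): no bracket -> illegal
(5,1): no bracket -> illegal
(5,2): no bracket -> illegal

Answer: (2,4) (4,0) (4,4)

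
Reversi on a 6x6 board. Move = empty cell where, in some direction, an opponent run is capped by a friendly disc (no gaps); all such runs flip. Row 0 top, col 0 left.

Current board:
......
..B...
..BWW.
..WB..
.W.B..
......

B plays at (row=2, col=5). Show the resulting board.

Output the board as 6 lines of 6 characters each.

Place B at (2,5); scan 8 dirs for brackets.
Dir NW: first cell '.' (not opp) -> no flip
Dir N: first cell '.' (not opp) -> no flip
Dir NE: edge -> no flip
Dir W: opp run (2,4) (2,3) capped by B -> flip
Dir E: edge -> no flip
Dir SW: first cell '.' (not opp) -> no flip
Dir S: first cell '.' (not opp) -> no flip
Dir SE: edge -> no flip
All flips: (2,3) (2,4)

Answer: ......
..B...
..BBBB
..WB..
.W.B..
......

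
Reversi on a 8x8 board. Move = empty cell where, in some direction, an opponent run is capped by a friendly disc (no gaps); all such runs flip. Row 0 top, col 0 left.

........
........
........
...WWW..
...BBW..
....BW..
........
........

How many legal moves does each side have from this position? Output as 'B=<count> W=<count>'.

-- B to move --
(2,2): flips 1 -> legal
(2,3): flips 1 -> legal
(2,4): flips 1 -> legal
(2,5): flips 1 -> legal
(2,6): flips 1 -> legal
(3,2): no bracket -> illegal
(3,6): flips 1 -> legal
(4,2): no bracket -> illegal
(4,6): flips 1 -> legal
(5,6): flips 1 -> legal
(6,4): no bracket -> illegal
(6,5): no bracket -> illegal
(6,6): flips 1 -> legal
B mobility = 9
-- W to move --
(3,2): no bracket -> illegal
(4,2): flips 2 -> legal
(5,2): flips 1 -> legal
(5,3): flips 3 -> legal
(6,3): flips 1 -> legal
(6,4): flips 2 -> legal
(6,5): no bracket -> illegal
W mobility = 5

Answer: B=9 W=5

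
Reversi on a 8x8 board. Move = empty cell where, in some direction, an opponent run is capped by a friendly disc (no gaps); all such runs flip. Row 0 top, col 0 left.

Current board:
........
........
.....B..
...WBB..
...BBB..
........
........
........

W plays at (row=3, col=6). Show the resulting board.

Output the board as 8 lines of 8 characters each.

Place W at (3,6); scan 8 dirs for brackets.
Dir NW: opp run (2,5), next='.' -> no flip
Dir N: first cell '.' (not opp) -> no flip
Dir NE: first cell '.' (not opp) -> no flip
Dir W: opp run (3,5) (3,4) capped by W -> flip
Dir E: first cell '.' (not opp) -> no flip
Dir SW: opp run (4,5), next='.' -> no flip
Dir S: first cell '.' (not opp) -> no flip
Dir SE: first cell '.' (not opp) -> no flip
All flips: (3,4) (3,5)

Answer: ........
........
.....B..
...WWWW.
...BBB..
........
........
........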